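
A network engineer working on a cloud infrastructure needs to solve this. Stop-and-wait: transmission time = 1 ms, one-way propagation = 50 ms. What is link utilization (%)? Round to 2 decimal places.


Given: Ttrans = 1 ms, Tprop = 50 ms
RTT = 2 * Tprop = 2 * 50 = 100 ms
U = Ttrans / (Ttrans + RTT)
U = 1 / (1 + 100)
U = 1 / 101 = 0.009901
U% = 0.99%

0.99


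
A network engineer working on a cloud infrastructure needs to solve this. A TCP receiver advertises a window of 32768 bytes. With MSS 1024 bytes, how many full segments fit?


Given: RWND = 32768 bytes, MSS = 1024 bytes
Full segments = floor(RWND / MSS)
Full segments = floor(32768 / 1024)
Full segments = floor(32.0) = 32

32


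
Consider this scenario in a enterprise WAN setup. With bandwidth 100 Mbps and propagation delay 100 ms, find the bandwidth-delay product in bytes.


Given: bandwidth = 100 Mbps, delay = 100 ms
BDP in bits = 100 * 10^6 * 100 / 1000
BDP in bits = 10000000
BDP in bytes = 10000000 / 8 = 1250000

1250000


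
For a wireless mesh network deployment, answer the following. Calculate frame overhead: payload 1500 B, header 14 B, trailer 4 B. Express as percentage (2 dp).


Given: payload = 1500 B, header = 14 B, trailer = 4 B
Overhead bytes = header + trailer = 14 + 4 = 18
Total frame = payload + overhead = 1500 + 18 = 1518
Overhead % = 18 / 1518 * 100 = 1.1858% -> 1.19% (2 dp)

1.19


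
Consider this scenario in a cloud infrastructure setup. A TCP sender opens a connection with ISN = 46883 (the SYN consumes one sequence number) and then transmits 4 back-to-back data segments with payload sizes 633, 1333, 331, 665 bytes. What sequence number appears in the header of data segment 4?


The SYN occupies sequence number ISN = 46883, so the first data byte is ISN + 1 = 46884.
SEQ of data segment i = (ISN + 1) + sum of payload sizes of segments 1..i-1.
Segment 1: SEQ = 46884, payload = 633 bytes
Segment 2: SEQ = 47517, payload = 1333 bytes
Segment 3: SEQ = 48850, payload = 331 bytes
Segment 4: SEQ = 49181, payload = 665 bytes
SEQ of segment 4 = 46884 + 633 + 1333 + 331 = 49181

49181


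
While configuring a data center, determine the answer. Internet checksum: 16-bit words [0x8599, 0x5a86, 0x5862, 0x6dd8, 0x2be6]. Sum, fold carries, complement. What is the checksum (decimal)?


Given words: [0x8599, 0x5a86, 0x5862, 0x6dd8, 0x2be6]
Step 1: Sum all words
Raw sum = 34201 + 23174 + 22626 + 28120 + 11238 = 119359
Step 2: Fold carry: (53823 + 1) = 53824
One's complement = ~53824 & 0xFFFF = 11711

11711


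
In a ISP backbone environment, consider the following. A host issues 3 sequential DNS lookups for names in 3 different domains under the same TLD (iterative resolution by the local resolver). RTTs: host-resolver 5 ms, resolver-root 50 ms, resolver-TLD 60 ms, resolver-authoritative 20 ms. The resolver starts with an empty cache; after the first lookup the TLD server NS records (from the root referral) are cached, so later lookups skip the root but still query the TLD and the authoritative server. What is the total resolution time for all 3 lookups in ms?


Lookup 1 (cold cache): local + root + TLD + auth = 5 + 50 + 60 + 20 = 135 ms
Lookups 2..3 (TLD NS cached -> skip root; new domain -> still ask TLD and auth): local + TLD + auth = 5 + 60 + 20 = 85 ms each
Remaining 2 lookups: 2 * 85 = 170 ms
Total = 135 + 170 = 305 ms

305


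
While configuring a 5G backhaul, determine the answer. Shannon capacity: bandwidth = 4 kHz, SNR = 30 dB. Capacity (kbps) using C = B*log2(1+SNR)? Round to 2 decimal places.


Given: B = 4 kHz, SNR = 30 dB
SNR linear = 10^(30/10) = 1000
1 + SNR = 1001
log2(1001) = 9.9672262588
C = 4 * 1000 * 9.9672262588 = 39868.9050 bps
C = 39.868905 kbps -> 39.87 kbps (2 dp)

39.87


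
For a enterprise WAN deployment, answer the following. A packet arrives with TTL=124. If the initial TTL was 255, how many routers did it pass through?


Given: initial TTL = 255, received TTL = 124
Hops = initial TTL - received TTL
Hops = 255 - 124 = 131

131


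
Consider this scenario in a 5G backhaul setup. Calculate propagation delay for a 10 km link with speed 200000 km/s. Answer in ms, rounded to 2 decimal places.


Given: distance = 10 km, speed = 200000 km/s
Delay = distance / speed = 10 / 200000 seconds
Delay in ms = 10 * 1000 / 200000
Delay = 0.0500 ms
Rounded to 2 dp = 0.05 ms

0.05


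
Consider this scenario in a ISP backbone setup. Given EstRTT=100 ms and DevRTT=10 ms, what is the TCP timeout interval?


Given: EstRTT = 100 ms, DevRTT = 10 ms
Timeout = EstRTT + 4 * DevRTT
4 * DevRTT = 4 * 10 = 40
Timeout = 100 + 40 = 140 ms

140


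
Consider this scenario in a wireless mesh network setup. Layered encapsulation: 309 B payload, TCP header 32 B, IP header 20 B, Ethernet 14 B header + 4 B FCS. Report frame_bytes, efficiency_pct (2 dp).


TCP segment = 309 + 32 = 341 B
IP packet = 341 + 20 = 361 B
Ethernet frame = 361 + 14 + 4 = 379 B
Efficiency = app / frame = 309 / 379 = 0.815303 = 81.5303% -> 81.53% (2 dp)

379, 81.53


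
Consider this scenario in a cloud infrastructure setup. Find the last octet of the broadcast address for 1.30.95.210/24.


Given: IP = 1.30.95.210, prefix = /24
Host bits = 32 - 24 = 8
Network last octet = 210 AND mask = 0
Host part size = 2^8 - 1 = 255
Broadcast last octet = 0 OR 255 = 255

255


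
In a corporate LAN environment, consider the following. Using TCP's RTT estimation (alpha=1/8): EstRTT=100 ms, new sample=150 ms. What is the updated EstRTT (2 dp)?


Given: EstRTT = 100 ms, SampleRTT = 150 ms, alpha = 1/8
New EstRTT = (1 - alpha) * EstRTT + alpha * SampleRTT
(7/8) * 100 = 87.5
(1/8) * 150 = 18.75
New EstRTT = 87.5 + 18.75 = 106.25 ms -> 106.25 ms (2 dp)

106.25


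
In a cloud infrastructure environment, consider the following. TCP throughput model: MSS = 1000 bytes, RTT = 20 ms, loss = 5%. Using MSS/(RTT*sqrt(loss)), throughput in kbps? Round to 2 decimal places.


Given: MSS = 1000 bytes, RTT = 20 ms, loss = 5%
RTT in seconds = 20 / 1000 = 0.02
Loss rate = 5% = 0.05
sqrt(loss) = sqrt(0.05) = 0.223606797750
Throughput (bytes/s) = 1000 / (0.02 * 0.223606797750) = 223606.7977
Throughput (kbps) = 223606.7977 * 8 / 1000 = 1788.854382 -> 1788.85 kbps (2 dp)

1788.85


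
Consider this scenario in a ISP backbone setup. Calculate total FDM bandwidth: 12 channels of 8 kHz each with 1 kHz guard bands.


Given: 12 channels, 8 kHz each, guard = 1 kHz
Channel bandwidth = 12 * 8 = 96 kHz
Guard bands = 11 gaps * 1 kHz = 11 kHz
Total = 96 + 11 = 107 kHz

107


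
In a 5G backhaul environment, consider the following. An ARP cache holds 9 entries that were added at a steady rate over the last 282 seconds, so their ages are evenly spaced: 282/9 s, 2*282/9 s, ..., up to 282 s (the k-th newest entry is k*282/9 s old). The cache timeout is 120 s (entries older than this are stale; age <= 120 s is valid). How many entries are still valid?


Ages are k * 282/9 s for k = 1..9 (spacing = 31.3333 s).
Entry k is valid iff k * 282/9 <= 120 iff k <= 9 * 120 / 282 = 3.8298
n_valid = floor(3.8298) = 3
(n_stale = 9 - 3 = 6)

3


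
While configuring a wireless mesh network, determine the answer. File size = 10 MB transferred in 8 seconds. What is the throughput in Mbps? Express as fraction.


Given: file = 10 MB, time = 8 s
File in Mb = 10 * 8 = 80 Mb
Throughput = 80 / 8 Mbps
Throughput = 10 Mbps

10


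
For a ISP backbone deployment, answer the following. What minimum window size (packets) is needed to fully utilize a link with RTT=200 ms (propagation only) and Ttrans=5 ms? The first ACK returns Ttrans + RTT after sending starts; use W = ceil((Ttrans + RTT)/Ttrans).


Given: Ttrans = 5 ms, RTT = 200 ms (= 2 * Tprop, Tprop = 100 ms)
Time until first ACK returns = Ttrans + RTT = 5 + 200 = 205 ms
Need W * Ttrans >= Ttrans + RTT  ->  W >= (Ttrans + RTT) / Ttrans
(Ttrans + RTT) / Ttrans = 205 / 5 = 41
W_min = ceil(41) = 41

41


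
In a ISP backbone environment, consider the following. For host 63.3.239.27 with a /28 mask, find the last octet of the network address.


Given: IP = 63.3.239.27, prefix = /28
Subnet mask = 255.255.255.240
Last octet of IP: 27
Last octet of mask: 240
Network last octet = 27 AND 240 = 16

16


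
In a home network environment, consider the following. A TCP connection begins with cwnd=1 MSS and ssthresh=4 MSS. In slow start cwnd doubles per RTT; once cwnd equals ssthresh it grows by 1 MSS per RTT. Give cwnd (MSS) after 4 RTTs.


RTT 0: cwnd = 1 MSS (initial)
RTT 1: cwnd = 2 MSS (slow start, doubled)
RTT 2: cwnd = 4 MSS (slow start, doubled)
RTT 3: cwnd = 5 MSS (congestion avoidance, +1)
RTT 4: cwnd = 6 MSS (congestion avoidance, +1)

6


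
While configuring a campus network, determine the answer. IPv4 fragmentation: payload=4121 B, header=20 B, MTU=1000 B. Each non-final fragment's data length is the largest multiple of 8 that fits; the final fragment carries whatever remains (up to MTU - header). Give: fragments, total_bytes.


Max data per non-final fragment = floor((MTU - header)/8)*8 = floor((1000 - 20)/8)*8 = floor(980/8)*8 = 976 B
Final fragment needs no 8-byte alignment: it can carry up to MTU - header = 980 B
Non-final fragments needed = ceil((payload - 980) / 976) = ceil(3141/976) = ceil(3.2182) = 4
Number of fragments = 4 + 1 = 5
Fragment sizes (data): 4 * 976 B + 217 B (last, 217 <= 980 OK)
Total bytes sent = payload + n_frags * header = 4121 + 5*20 = 4121 + 100 = 4221 B

5, 4221


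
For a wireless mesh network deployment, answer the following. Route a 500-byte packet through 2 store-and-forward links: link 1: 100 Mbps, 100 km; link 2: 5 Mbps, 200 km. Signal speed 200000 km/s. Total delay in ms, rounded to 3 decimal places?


Packet = 500 bytes = 4000 bits. Store-and-forward: sum (t_trans + t_prop) per link.
Link 1: t_trans = 4000/(100*10^6) s = 0.0400 ms; t_prop = 100/200000 s = 0.5000 ms; subtotal = 0.5400 ms
Link 2: t_trans = 4000/(5*10^6) s = 0.8000 ms; t_prop = 200/200000 s = 1.0000 ms; subtotal = 1.8000 ms
End-to-end = 0.5400 + 1.8000 = 2.3400 ms -> 2.340 ms (3 dp)

2.340


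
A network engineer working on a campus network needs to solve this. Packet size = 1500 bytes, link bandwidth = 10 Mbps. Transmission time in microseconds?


Given: packet = 1500 bytes, bandwidth = 10 Mbps
Packet in bits = 1500 * 8 = 12000 bits
Bandwidth = 10 * 10^6 = 10000000 bps
Time = 12000 / 10000000 seconds
Time in us = 12000 * 10^6 / 10000000 = 1200

1200


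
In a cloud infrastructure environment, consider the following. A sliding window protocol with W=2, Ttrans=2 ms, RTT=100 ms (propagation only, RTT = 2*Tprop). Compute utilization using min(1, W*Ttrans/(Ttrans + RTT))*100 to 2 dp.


Given: W = 2, Ttrans = 2 ms, RTT = 100 ms (= 2 * Tprop, Tprop = 50 ms)
Cycle time = Ttrans + RTT = 2 + 100 = 102 ms (first packet sent until its ACK returns)
W * Ttrans = 2 * 2 = 4 ms of sending per cycle
W * Ttrans / (Ttrans + RTT) = 4 / 102 = 0.039216
U = min(1, 0.039216) = 0.039216
U% = 3.92%

3.92


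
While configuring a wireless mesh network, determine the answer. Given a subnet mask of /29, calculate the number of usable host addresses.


Given: subnet mask /29
Host bits = 32 - 29 = 3
Total addresses = 2^3 = 8
Usable hosts = 8 - 2 (network + broadcast) = 6

6


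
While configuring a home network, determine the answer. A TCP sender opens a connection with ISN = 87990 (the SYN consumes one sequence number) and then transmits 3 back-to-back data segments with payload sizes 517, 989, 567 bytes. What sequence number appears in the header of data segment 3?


The SYN occupies sequence number ISN = 87990, so the first data byte is ISN + 1 = 87991.
SEQ of data segment i = (ISN + 1) + sum of payload sizes of segments 1..i-1.
Segment 1: SEQ = 87991, payload = 517 bytes
Segment 2: SEQ = 88508, payload = 989 bytes
Segment 3: SEQ = 89497, payload = 567 bytes
SEQ of segment 3 = 87991 + 517 + 989 = 89497

89497


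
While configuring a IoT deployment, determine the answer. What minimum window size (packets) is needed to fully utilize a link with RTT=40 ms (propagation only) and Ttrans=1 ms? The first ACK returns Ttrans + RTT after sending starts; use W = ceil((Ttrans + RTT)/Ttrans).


Given: Ttrans = 1 ms, RTT = 40 ms (= 2 * Tprop, Tprop = 20 ms)
Time until first ACK returns = Ttrans + RTT = 1 + 40 = 41 ms
Need W * Ttrans >= Ttrans + RTT  ->  W >= (Ttrans + RTT) / Ttrans
(Ttrans + RTT) / Ttrans = 41 / 1 = 41
W_min = ceil(41) = 41

41


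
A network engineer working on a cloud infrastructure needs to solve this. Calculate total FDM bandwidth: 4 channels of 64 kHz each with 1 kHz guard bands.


Given: 4 channels, 64 kHz each, guard = 1 kHz
Channel bandwidth = 4 * 64 = 256 kHz
Guard bands = 3 gaps * 1 kHz = 3 kHz
Total = 256 + 3 = 259 kHz

259


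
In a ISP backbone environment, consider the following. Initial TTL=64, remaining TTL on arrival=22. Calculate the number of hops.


Given: initial TTL = 64, received TTL = 22
Hops = initial TTL - received TTL
Hops = 64 - 22 = 42

42


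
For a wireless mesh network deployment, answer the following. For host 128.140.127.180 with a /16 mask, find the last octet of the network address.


Given: IP = 128.140.127.180, prefix = /16
Subnet mask = 255.255.0.0
Last octet of IP: 180
Last octet of mask: 0
Network last octet = 180 AND 0 = 0

0


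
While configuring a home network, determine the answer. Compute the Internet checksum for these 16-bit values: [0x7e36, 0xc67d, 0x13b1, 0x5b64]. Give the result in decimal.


Given words: [0x7e36, 0xc67d, 0x13b1, 0x5b64]
Step 1: Sum all words
Raw sum = 32310 + 50813 + 5041 + 23396 = 111560
Step 2: Fold carry: (46024 + 1) = 46025
One's complement = ~46025 & 0xFFFF = 19510

19510


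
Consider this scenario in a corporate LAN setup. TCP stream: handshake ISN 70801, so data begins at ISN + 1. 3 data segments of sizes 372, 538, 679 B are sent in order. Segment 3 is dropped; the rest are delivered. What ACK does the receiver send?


SYN uses sequence number 70801; first data byte = ISN + 1 = 70802.
Segment 1: SEQ = 70802, len = 372 B, covers [70802, 71173]
Segment 2: SEQ = 71174, len = 538 B, covers [71174, 71711]
Segment 3: SEQ = 71712, len = 679 B, covers [71712, 72390] [LOST]
In-order data received: bytes [70802, 71711] (segments 1..2).
Segment 3 missing -> gap begins at byte 71712.
Cumulative ACK = next expected in-order byte = 70802 + 372 + 538 = 71712

71712


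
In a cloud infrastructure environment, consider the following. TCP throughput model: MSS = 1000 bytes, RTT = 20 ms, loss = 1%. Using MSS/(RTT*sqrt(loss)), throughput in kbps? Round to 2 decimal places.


Given: MSS = 1000 bytes, RTT = 20 ms, loss = 1%
RTT in seconds = 20 / 1000 = 0.02
Loss rate = 1% = 0.01
sqrt(loss) = sqrt(0.01) = 0.1
Throughput (bytes/s) = 1000 / (0.02 * 0.1) = 500000.0000
Throughput (kbps) = 500000.0000 * 8 / 1000 = 4000.000000 -> 4000.00 kbps (2 dp)

4000.00


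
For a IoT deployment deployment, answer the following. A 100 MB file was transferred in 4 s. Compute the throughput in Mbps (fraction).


Given: file = 100 MB, time = 4 s
File in Mb = 100 * 8 = 800 Mb
Throughput = 800 / 4 Mbps
Throughput = 200 Mbps

200


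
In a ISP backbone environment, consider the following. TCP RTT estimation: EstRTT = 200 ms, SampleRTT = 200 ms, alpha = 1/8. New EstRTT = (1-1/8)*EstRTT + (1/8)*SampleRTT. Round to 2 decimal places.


Given: EstRTT = 200 ms, SampleRTT = 200 ms, alpha = 1/8
New EstRTT = (1 - alpha) * EstRTT + alpha * SampleRTT
(7/8) * 200 = 175
(1/8) * 200 = 25
New EstRTT = 175 + 25 = 200 ms -> 200.00 ms (2 dp)

200.00


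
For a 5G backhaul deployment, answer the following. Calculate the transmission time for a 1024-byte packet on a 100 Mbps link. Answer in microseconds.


Given: packet = 1024 bytes, bandwidth = 100 Mbps
Packet in bits = 1024 * 8 = 8192 bits
Bandwidth = 100 * 10^6 = 100000000 bps
Time = 8192 / 100000000 seconds
Time in us = 8192 * 10^6 / 100000000 = 81.92

81.92


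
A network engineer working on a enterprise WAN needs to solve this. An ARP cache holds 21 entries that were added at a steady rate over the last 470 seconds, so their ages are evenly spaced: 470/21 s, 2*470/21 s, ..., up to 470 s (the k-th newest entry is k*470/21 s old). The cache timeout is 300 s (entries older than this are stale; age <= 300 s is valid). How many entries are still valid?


Ages are k * 470/21 s for k = 1..21 (spacing = 22.3810 s).
Entry k is valid iff k * 470/21 <= 300 iff k <= 21 * 300 / 470 = 13.4043
n_valid = floor(13.4043) = 13
(n_stale = 21 - 13 = 8)

13


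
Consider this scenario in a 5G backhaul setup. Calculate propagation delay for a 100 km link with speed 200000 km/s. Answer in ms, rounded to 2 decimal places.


Given: distance = 100 km, speed = 200000 km/s
Delay = distance / speed = 100 / 200000 seconds
Delay in ms = 100 * 1000 / 200000
Delay = 0.5000 ms
Rounded to 2 dp = 0.50 ms

0.50


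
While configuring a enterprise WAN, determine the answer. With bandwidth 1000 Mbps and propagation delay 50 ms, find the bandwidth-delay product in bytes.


Given: bandwidth = 1000 Mbps, delay = 50 ms
BDP in bits = 1000 * 10^6 * 50 / 1000
BDP in bits = 50000000
BDP in bytes = 50000000 / 8 = 6250000

6250000


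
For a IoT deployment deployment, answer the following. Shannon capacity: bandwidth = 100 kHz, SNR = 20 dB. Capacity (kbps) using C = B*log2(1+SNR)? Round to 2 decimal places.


Given: B = 100 kHz, SNR = 20 dB
SNR linear = 10^(20/10) = 100
1 + SNR = 101
log2(101) = 6.6582114828
C = 100 * 1000 * 6.6582114828 = 665821.1483 bps
C = 665.821148 kbps -> 665.82 kbps (2 dp)

665.82


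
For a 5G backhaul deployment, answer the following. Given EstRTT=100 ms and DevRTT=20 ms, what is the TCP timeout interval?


Given: EstRTT = 100 ms, DevRTT = 20 ms
Timeout = EstRTT + 4 * DevRTT
4 * DevRTT = 4 * 20 = 80
Timeout = 100 + 80 = 180 ms

180


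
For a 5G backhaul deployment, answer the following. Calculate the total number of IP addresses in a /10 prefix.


Given: CIDR prefix /10
Host bits = 32 - 10 = 22
Total addresses = 2^22 = 4194304

4194304


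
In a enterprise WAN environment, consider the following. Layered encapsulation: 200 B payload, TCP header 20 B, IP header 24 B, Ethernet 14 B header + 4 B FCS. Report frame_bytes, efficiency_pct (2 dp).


TCP segment = 200 + 20 = 220 B
IP packet = 220 + 24 = 244 B
Ethernet frame = 244 + 14 + 4 = 262 B
Efficiency = app / frame = 200 / 262 = 0.763359 = 76.3359% -> 76.34% (2 dp)

262, 76.34


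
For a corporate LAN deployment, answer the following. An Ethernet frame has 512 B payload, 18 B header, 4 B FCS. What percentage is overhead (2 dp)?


Given: payload = 512 B, header = 18 B, trailer = 4 B
Overhead bytes = header + trailer = 18 + 4 = 22
Total frame = payload + overhead = 512 + 22 = 534
Overhead % = 22 / 534 * 100 = 4.1199% -> 4.12% (2 dp)

4.12


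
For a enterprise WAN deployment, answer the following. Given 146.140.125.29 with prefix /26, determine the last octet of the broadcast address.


Given: IP = 146.140.125.29, prefix = /26
Host bits = 32 - 26 = 6
Network last octet = 29 AND mask = 0
Host part size = 2^6 - 1 = 63
Broadcast last octet = 0 OR 63 = 63

63


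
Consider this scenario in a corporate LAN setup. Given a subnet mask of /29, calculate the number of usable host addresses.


Given: subnet mask /29
Host bits = 32 - 29 = 3
Total addresses = 2^3 = 8
Usable hosts = 8 - 2 (network + broadcast) = 6

6


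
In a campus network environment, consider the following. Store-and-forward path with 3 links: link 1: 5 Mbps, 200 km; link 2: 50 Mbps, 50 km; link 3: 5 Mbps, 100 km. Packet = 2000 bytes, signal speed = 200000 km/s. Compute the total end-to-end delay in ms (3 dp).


Packet = 2000 bytes = 16000 bits. Store-and-forward: sum (t_trans + t_prop) per link.
Link 1: t_trans = 16000/(5*10^6) s = 3.2000 ms; t_prop = 200/200000 s = 1.0000 ms; subtotal = 4.2000 ms
Link 2: t_trans = 16000/(50*10^6) s = 0.3200 ms; t_prop = 50/200000 s = 0.2500 ms; subtotal = 0.5700 ms
Link 3: t_trans = 16000/(5*10^6) s = 3.2000 ms; t_prop = 100/200000 s = 0.5000 ms; subtotal = 3.7000 ms
End-to-end = 4.2000 + 0.5700 + 3.7000 = 8.4700 ms -> 8.470 ms (3 dp)

8.470


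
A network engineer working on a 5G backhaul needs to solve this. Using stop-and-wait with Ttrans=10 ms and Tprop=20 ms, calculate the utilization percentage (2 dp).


Given: Ttrans = 10 ms, Tprop = 20 ms
RTT = 2 * Tprop = 2 * 20 = 40 ms
U = Ttrans / (Ttrans + RTT)
U = 10 / (10 + 40)
U = 10 / 50 = 0.2
U% = 20.00%

20.00


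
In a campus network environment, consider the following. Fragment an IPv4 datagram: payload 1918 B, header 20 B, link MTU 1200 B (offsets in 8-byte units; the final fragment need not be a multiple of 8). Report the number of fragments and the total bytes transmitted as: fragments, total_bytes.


Max data per non-final fragment = floor((MTU - header)/8)*8 = floor((1200 - 20)/8)*8 = floor(1180/8)*8 = 1176 B
Final fragment needs no 8-byte alignment: it can carry up to MTU - header = 1180 B
Non-final fragments needed = ceil((payload - 1180) / 1176) = ceil(738/1176) = ceil(0.6276) = 1
Number of fragments = 1 + 1 = 2
Fragment sizes (data): 1 * 1176 B + 742 B (last, 742 <= 1180 OK)
Total bytes sent = payload + n_frags * header = 1918 + 2*20 = 1918 + 40 = 1958 B

2, 1958


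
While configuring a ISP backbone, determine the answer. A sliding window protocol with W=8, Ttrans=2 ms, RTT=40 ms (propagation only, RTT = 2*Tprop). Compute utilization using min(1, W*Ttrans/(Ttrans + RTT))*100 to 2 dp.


Given: W = 8, Ttrans = 2 ms, RTT = 40 ms (= 2 * Tprop, Tprop = 20 ms)
Cycle time = Ttrans + RTT = 2 + 40 = 42 ms (first packet sent until its ACK returns)
W * Ttrans = 8 * 2 = 16 ms of sending per cycle
W * Ttrans / (Ttrans + RTT) = 16 / 42 = 0.380952
U = min(1, 0.380952) = 0.380952
U% = 38.10%

38.10


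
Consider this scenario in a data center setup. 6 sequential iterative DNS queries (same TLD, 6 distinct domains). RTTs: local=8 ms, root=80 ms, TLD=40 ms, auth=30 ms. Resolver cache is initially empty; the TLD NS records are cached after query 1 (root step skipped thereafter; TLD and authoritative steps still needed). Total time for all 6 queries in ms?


Lookup 1 (cold cache): local + root + TLD + auth = 8 + 80 + 40 + 30 = 158 ms
Lookups 2..6 (TLD NS cached -> skip root; new domain -> still ask TLD and auth): local + TLD + auth = 8 + 40 + 30 = 78 ms each
Remaining 5 lookups: 5 * 78 = 390 ms
Total = 158 + 390 = 548 ms

548


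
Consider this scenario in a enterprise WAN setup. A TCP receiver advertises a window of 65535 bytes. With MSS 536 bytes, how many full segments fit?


Given: RWND = 65535 bytes, MSS = 536 bytes
Full segments = floor(RWND / MSS)
Full segments = floor(65535 / 536)
Full segments = floor(122.2668) = 122

122


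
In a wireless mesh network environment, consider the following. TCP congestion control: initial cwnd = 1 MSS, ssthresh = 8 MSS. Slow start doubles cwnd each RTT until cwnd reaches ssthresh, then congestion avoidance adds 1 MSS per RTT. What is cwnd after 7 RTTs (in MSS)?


RTT 0: cwnd = 1 MSS (initial)
RTT 1: cwnd = 2 MSS (slow start, doubled)
RTT 2: cwnd = 4 MSS (slow start, doubled)
RTT 3: cwnd = 8 MSS (slow start, doubled)
RTT 4: cwnd = 9 MSS (congestion avoidance, +1)
RTT 5: cwnd = 10 MSS (congestion avoidance, +1)
RTT 6: cwnd = 11 MSS (congestion avoidance, +1)
RTT 7: cwnd = 12 MSS (congestion avoidance, +1)

12


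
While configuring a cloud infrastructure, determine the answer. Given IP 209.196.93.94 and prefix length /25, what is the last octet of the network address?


Given: IP = 209.196.93.94, prefix = /25
Subnet mask = 255.255.255.128
Last octet of IP: 94
Last octet of mask: 128
Network last octet = 94 AND 128 = 0

0


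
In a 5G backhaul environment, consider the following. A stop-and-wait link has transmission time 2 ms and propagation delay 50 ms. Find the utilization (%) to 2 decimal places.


Given: Ttrans = 2 ms, Tprop = 50 ms
RTT = 2 * Tprop = 2 * 50 = 100 ms
U = Ttrans / (Ttrans + RTT)
U = 2 / (2 + 100)
U = 2 / 102 = 0.019608
U% = 1.96%

1.96


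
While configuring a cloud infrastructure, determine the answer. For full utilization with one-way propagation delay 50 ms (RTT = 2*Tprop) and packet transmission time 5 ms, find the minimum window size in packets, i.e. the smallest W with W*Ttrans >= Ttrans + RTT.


Given: Ttrans = 5 ms, RTT = 100 ms (= 2 * Tprop, Tprop = 50 ms)
Time until first ACK returns = Ttrans + RTT = 5 + 100 = 105 ms
Need W * Ttrans >= Ttrans + RTT  ->  W >= (Ttrans + RTT) / Ttrans
(Ttrans + RTT) / Ttrans = 105 / 5 = 21
W_min = ceil(21) = 21

21


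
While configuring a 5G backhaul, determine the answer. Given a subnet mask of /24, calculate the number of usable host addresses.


Given: subnet mask /24
Host bits = 32 - 24 = 8
Total addresses = 2^8 = 256
Usable hosts = 256 - 2 (network + broadcast) = 254

254


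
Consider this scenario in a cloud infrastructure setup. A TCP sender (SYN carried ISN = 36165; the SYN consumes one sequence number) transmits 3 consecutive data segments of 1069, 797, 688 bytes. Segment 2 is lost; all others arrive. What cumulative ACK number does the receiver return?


SYN uses sequence number 36165; first data byte = ISN + 1 = 36166.
Segment 1: SEQ = 36166, len = 1069 B, covers [36166, 37234]
Segment 2: SEQ = 37235, len = 797 B, covers [37235, 38031] [LOST]
Segment 3: SEQ = 38032, len = 688 B, covers [38032, 38719]
In-order data received: bytes [36166, 37234] (segments 1..1).
Segment 2 missing -> gap begins at byte 37235; later segments buffered out of order.
Cumulative ACK = next expected in-order byte = 36166 + 1069 = 37235

37235


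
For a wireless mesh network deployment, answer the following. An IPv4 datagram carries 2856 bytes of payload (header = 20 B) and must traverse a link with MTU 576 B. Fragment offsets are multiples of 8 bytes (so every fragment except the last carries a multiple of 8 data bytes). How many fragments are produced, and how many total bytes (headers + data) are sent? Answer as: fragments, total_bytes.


Max data per non-final fragment = floor((MTU - header)/8)*8 = floor((576 - 20)/8)*8 = floor(556/8)*8 = 552 B
Final fragment needs no 8-byte alignment: it can carry up to MTU - header = 556 B
Non-final fragments needed = ceil((payload - 556) / 552) = ceil(2300/552) = ceil(4.1667) = 5
Number of fragments = 5 + 1 = 6
Fragment sizes (data): 5 * 552 B + 96 B (last, 96 <= 556 OK)
Total bytes sent = payload + n_frags * header = 2856 + 6*20 = 2856 + 120 = 2976 B

6, 2976


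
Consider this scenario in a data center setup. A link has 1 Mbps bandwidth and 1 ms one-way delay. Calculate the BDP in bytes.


Given: bandwidth = 1 Mbps, delay = 1 ms
BDP in bits = 1 * 10^6 * 1 / 1000
BDP in bits = 1000
BDP in bytes = 1000 / 8 = 125

125


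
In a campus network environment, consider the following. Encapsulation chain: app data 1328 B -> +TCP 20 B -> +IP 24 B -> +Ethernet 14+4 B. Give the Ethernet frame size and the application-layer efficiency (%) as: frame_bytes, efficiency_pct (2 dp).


TCP segment = 1328 + 20 = 1348 B
IP packet = 1348 + 24 = 1372 B
Ethernet frame = 1372 + 14 + 4 = 1390 B
Efficiency = app / frame = 1328 / 1390 = 0.955396 = 95.5396% -> 95.54% (2 dp)

1390, 95.54


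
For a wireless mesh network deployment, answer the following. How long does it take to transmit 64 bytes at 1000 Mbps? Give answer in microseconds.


Given: packet = 64 bytes, bandwidth = 1000 Mbps
Packet in bits = 64 * 8 = 512 bits
Bandwidth = 1000 * 10^6 = 1000000000 bps
Time = 512 / 1000000000 seconds
Time in us = 512 * 10^6 / 1000000000 = 0.512

0.512


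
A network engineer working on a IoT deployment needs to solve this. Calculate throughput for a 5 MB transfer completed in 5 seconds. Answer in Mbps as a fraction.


Given: file = 5 MB, time = 5 s
File in Mb = 5 * 8 = 40 Mb
Throughput = 40 / 5 Mbps
Throughput = 8 Mbps

8


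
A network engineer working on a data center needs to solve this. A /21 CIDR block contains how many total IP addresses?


Given: CIDR prefix /21
Host bits = 32 - 21 = 11
Total addresses = 2^11 = 2048

2048


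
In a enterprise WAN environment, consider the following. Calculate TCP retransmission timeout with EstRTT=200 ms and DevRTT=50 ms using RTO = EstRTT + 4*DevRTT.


Given: EstRTT = 200 ms, DevRTT = 50 ms
Timeout = EstRTT + 4 * DevRTT
4 * DevRTT = 4 * 50 = 200
Timeout = 200 + 200 = 400 ms

400


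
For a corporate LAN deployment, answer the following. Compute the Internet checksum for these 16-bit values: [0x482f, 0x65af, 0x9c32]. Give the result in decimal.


Given words: [0x482f, 0x65af, 0x9c32]
Step 1: Sum all words
Raw sum = 18479 + 26031 + 39986 = 84496
Step 2: Fold carry: (18960 + 1) = 18961
One's complement = ~18961 & 0xFFFF = 46574

46574


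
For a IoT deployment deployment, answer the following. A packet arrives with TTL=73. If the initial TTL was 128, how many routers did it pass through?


Given: initial TTL = 128, received TTL = 73
Hops = initial TTL - received TTL
Hops = 128 - 73 = 55

55


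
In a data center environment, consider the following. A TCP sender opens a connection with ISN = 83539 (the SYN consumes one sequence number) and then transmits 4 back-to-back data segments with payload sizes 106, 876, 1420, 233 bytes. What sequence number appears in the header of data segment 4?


The SYN occupies sequence number ISN = 83539, so the first data byte is ISN + 1 = 83540.
SEQ of data segment i = (ISN + 1) + sum of payload sizes of segments 1..i-1.
Segment 1: SEQ = 83540, payload = 106 bytes
Segment 2: SEQ = 83646, payload = 876 bytes
Segment 3: SEQ = 84522, payload = 1420 bytes
Segment 4: SEQ = 85942, payload = 233 bytes
SEQ of segment 4 = 83540 + 106 + 876 + 1420 = 85942

85942


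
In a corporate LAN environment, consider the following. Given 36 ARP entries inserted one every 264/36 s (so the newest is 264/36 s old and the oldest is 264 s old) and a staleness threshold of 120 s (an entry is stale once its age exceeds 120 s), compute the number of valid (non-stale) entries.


Ages are k * 264/36 s for k = 1..36 (spacing = 7.3333 s).
Entry k is valid iff k * 264/36 <= 120 iff k <= 36 * 120 / 264 = 16.3636
n_valid = floor(16.3636) = 16
(n_stale = 36 - 16 = 20)

16


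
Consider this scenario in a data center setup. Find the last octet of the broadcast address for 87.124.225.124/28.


Given: IP = 87.124.225.124, prefix = /28
Host bits = 32 - 28 = 4
Network last octet = 124 AND mask = 112
Host part size = 2^4 - 1 = 15
Broadcast last octet = 112 OR 15 = 127

127


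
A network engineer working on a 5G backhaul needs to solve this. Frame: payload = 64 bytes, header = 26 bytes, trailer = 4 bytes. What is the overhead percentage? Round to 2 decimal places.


Given: payload = 64 B, header = 26 B, trailer = 4 B
Overhead bytes = header + trailer = 26 + 4 = 30
Total frame = payload + overhead = 64 + 30 = 94
Overhead % = 30 / 94 * 100 = 31.9149% -> 31.91% (2 dp)

31.91


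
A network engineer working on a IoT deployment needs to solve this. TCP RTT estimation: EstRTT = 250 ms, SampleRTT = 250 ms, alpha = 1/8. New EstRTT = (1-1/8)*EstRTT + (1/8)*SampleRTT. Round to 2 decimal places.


Given: EstRTT = 250 ms, SampleRTT = 250 ms, alpha = 1/8
New EstRTT = (1 - alpha) * EstRTT + alpha * SampleRTT
(7/8) * 250 = 218.75
(1/8) * 250 = 31.25
New EstRTT = 218.75 + 31.25 = 250 ms -> 250.00 ms (2 dp)

250.00


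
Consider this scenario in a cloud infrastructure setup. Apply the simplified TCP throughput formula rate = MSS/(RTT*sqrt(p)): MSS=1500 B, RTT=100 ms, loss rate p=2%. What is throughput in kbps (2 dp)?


Given: MSS = 1500 bytes, RTT = 100 ms, loss = 2%
RTT in seconds = 100 / 1000 = 0.1
Loss rate = 2% = 0.02
sqrt(loss) = sqrt(0.02) = 0.141421356237
Throughput (bytes/s) = 1500 / (0.1 * 0.141421356237) = 106066.0172
Throughput (kbps) = 106066.0172 * 8 / 1000 = 848.528137 -> 848.53 kbps (2 dp)

848.53


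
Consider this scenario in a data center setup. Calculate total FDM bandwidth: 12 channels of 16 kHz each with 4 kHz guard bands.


Given: 12 channels, 16 kHz each, guard = 4 kHz
Channel bandwidth = 12 * 16 = 192 kHz
Guard bands = 11 gaps * 4 kHz = 44 kHz
Total = 192 + 44 = 236 kHz

236


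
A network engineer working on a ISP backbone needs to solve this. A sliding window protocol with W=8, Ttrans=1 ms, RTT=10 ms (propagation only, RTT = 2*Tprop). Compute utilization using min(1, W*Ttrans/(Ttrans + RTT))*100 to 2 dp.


Given: W = 8, Ttrans = 1 ms, RTT = 10 ms (= 2 * Tprop, Tprop = 5 ms)
Cycle time = Ttrans + RTT = 1 + 10 = 11 ms (first packet sent until its ACK returns)
W * Ttrans = 8 * 1 = 8 ms of sending per cycle
W * Ttrans / (Ttrans + RTT) = 8 / 11 = 0.727273
U = min(1, 0.727273) = 0.727273
U% = 72.73%

72.73


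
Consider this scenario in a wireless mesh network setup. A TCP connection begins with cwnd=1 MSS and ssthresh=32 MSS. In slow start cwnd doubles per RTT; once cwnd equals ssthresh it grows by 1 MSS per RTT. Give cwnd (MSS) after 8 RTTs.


RTT 0: cwnd = 1 MSS (initial)
RTT 1: cwnd = 2 MSS (slow start, doubled)
RTT 2: cwnd = 4 MSS (slow start, doubled)
RTT 3: cwnd = 8 MSS (slow start, doubled)
RTT 4: cwnd = 16 MSS (slow start, doubled)
RTT 5: cwnd = 32 MSS (slow start, doubled)
RTT 6: cwnd = 33 MSS (congestion avoidance, +1)
RTT 7: cwnd = 34 MSS (congestion avoidance, +1)
RTT 8: cwnd = 35 MSS (congestion avoidance, +1)

35


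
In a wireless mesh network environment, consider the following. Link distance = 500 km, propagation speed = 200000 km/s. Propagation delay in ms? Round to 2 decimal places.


Given: distance = 500 km, speed = 200000 km/s
Delay = distance / speed = 500 / 200000 seconds
Delay in ms = 500 * 1000 / 200000
Delay = 2.5000 ms
Rounded to 2 dp = 2.50 ms

2.50


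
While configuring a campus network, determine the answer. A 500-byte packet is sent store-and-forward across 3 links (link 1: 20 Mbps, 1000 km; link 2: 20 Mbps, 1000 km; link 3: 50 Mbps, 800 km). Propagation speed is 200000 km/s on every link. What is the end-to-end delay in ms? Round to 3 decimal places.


Packet = 500 bytes = 4000 bits. Store-and-forward: sum (t_trans + t_prop) per link.
Link 1: t_trans = 4000/(20*10^6) s = 0.2000 ms; t_prop = 1000/200000 s = 5.0000 ms; subtotal = 5.2000 ms
Link 2: t_trans = 4000/(20*10^6) s = 0.2000 ms; t_prop = 1000/200000 s = 5.0000 ms; subtotal = 5.2000 ms
Link 3: t_trans = 4000/(50*10^6) s = 0.0800 ms; t_prop = 800/200000 s = 4.0000 ms; subtotal = 4.0800 ms
End-to-end = 5.2000 + 5.2000 + 4.0800 = 14.4800 ms -> 14.480 ms (3 dp)

14.480


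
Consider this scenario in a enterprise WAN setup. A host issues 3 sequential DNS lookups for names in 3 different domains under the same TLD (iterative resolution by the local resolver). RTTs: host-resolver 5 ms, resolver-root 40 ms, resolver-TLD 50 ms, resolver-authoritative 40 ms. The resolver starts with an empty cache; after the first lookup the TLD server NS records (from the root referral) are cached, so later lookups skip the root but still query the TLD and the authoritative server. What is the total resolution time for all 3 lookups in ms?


Lookup 1 (cold cache): local + root + TLD + auth = 5 + 40 + 50 + 40 = 135 ms
Lookups 2..3 (TLD NS cached -> skip root; new domain -> still ask TLD and auth): local + TLD + auth = 5 + 50 + 40 = 95 ms each
Remaining 2 lookups: 2 * 95 = 190 ms
Total = 135 + 190 = 325 ms

325


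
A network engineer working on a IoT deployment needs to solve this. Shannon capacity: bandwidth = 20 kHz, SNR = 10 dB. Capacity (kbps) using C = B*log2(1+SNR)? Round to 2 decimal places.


Given: B = 20 kHz, SNR = 10 dB
SNR linear = 10^(10/10) = 10
1 + SNR = 11
log2(11) = 3.4594316186
C = 20 * 1000 * 3.4594316186 = 69188.6324 bps
C = 69.188632 kbps -> 69.19 kbps (2 dp)

69.19


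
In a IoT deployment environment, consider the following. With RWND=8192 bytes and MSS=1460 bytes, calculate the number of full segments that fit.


Given: RWND = 8192 bytes, MSS = 1460 bytes
Full segments = floor(RWND / MSS)
Full segments = floor(8192 / 1460)
Full segments = floor(5.611) = 5

5


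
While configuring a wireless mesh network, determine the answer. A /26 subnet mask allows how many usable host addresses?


Given: subnet mask /26
Host bits = 32 - 26 = 6
Total addresses = 2^6 = 64
Usable hosts = 64 - 2 (network + broadcast) = 62

62


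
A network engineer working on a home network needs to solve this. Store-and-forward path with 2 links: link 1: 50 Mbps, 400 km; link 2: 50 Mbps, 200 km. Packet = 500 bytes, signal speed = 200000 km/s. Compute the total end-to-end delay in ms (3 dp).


Packet = 500 bytes = 4000 bits. Store-and-forward: sum (t_trans + t_prop) per link.
Link 1: t_trans = 4000/(50*10^6) s = 0.0800 ms; t_prop = 400/200000 s = 2.0000 ms; subtotal = 2.0800 ms
Link 2: t_trans = 4000/(50*10^6) s = 0.0800 ms; t_prop = 200/200000 s = 1.0000 ms; subtotal = 1.0800 ms
End-to-end = 2.0800 + 1.0800 = 3.1600 ms -> 3.160 ms (3 dp)

3.160


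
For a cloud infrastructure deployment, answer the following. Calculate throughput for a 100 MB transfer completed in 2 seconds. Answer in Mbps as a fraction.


Given: file = 100 MB, time = 2 s
File in Mb = 100 * 8 = 800 Mb
Throughput = 800 / 2 Mbps
Throughput = 400 Mbps

400


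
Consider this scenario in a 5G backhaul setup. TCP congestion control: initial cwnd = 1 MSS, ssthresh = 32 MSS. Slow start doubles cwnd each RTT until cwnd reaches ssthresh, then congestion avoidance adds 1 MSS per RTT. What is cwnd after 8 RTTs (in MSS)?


RTT 0: cwnd = 1 MSS (initial)
RTT 1: cwnd = 2 MSS (slow start, doubled)
RTT 2: cwnd = 4 MSS (slow start, doubled)
RTT 3: cwnd = 8 MSS (slow start, doubled)
RTT 4: cwnd = 16 MSS (slow start, doubled)
RTT 5: cwnd = 32 MSS (slow start, doubled)
RTT 6: cwnd = 33 MSS (congestion avoidance, +1)
RTT 7: cwnd = 34 MSS (congestion avoidance, +1)
RTT 8: cwnd = 35 MSS (congestion avoidance, +1)

35


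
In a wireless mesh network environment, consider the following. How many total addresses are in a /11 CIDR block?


Given: CIDR prefix /11
Host bits = 32 - 11 = 21
Total addresses = 2^21 = 2097152

2097152


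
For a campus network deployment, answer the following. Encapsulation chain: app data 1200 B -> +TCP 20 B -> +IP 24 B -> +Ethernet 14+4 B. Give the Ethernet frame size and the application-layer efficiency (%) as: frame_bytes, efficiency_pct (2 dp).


TCP segment = 1200 + 20 = 1220 B
IP packet = 1220 + 24 = 1244 B
Ethernet frame = 1244 + 14 + 4 = 1262 B
Efficiency = app / frame = 1200 / 1262 = 0.950872 = 95.0872% -> 95.09% (2 dp)

1262, 95.09


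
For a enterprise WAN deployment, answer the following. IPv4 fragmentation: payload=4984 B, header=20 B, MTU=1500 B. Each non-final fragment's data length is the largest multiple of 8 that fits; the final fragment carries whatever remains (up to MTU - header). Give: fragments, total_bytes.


Max data per non-final fragment = floor((MTU - header)/8)*8 = floor((1500 - 20)/8)*8 = floor(1480/8)*8 = 1480 B
Final fragment needs no 8-byte alignment: it can carry up to MTU - header = 1480 B
Non-final fragments needed = ceil((payload - 1480) / 1480) = ceil(3504/1480) = ceil(2.3676) = 3
Number of fragments = 3 + 1 = 4
Fragment sizes (data): 3 * 1480 B + 544 B (last, 544 <= 1480 OK)
Total bytes sent = payload + n_frags * header = 4984 + 4*20 = 4984 + 80 = 5064 B

4, 5064


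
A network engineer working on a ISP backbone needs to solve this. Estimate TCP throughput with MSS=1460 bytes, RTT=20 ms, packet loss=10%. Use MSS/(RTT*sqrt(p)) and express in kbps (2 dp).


Given: MSS = 1460 bytes, RTT = 20 ms, loss = 10%
RTT in seconds = 20 / 1000 = 0.02
Loss rate = 10% = 0.1
sqrt(loss) = sqrt(0.1) = 0.316227766017
Throughput (bytes/s) = 1460 / (0.02 * 0.316227766017) = 230846.2692
Throughput (kbps) = 230846.2692 * 8 / 1000 = 1846.770154 -> 1846.77 kbps (2 dp)

1846.77


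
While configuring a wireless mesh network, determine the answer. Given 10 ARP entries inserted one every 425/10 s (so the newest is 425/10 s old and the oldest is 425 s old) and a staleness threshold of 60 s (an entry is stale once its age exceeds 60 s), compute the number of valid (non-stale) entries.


Ages are k * 425/10 s for k = 1..10 (spacing = 42.5000 s).
Entry k is valid iff k * 425/10 <= 60 iff k <= 10 * 60 / 425 = 1.4118
n_valid = floor(1.4118) = 1
(n_stale = 10 - 1 = 9)

1
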